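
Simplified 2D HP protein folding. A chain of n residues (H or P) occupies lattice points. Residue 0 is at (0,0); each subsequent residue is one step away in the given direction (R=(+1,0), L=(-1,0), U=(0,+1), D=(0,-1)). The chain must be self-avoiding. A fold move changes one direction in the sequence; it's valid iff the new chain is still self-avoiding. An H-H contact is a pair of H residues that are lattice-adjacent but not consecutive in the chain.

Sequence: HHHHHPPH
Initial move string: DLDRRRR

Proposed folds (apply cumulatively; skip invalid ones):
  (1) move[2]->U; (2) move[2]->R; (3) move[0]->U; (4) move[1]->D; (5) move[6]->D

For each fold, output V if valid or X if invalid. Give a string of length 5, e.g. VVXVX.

Answer: XXXVV

Derivation:
Initial: DLDRRRR -> [(0, 0), (0, -1), (-1, -1), (-1, -2), (0, -2), (1, -2), (2, -2), (3, -2)]
Fold 1: move[2]->U => DLURRRR INVALID (collision), skipped
Fold 2: move[2]->R => DLRRRRR INVALID (collision), skipped
Fold 3: move[0]->U => ULDRRRR INVALID (collision), skipped
Fold 4: move[1]->D => DDDRRRR VALID
Fold 5: move[6]->D => DDDRRRD VALID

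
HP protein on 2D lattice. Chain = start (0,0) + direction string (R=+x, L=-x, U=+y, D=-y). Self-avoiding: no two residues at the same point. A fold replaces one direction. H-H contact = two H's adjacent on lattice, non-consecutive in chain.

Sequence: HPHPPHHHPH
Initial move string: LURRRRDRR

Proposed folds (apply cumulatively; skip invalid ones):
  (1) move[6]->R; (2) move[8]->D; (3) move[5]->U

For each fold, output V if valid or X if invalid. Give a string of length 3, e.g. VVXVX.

Answer: VVV

Derivation:
Initial: LURRRRDRR -> [(0, 0), (-1, 0), (-1, 1), (0, 1), (1, 1), (2, 1), (3, 1), (3, 0), (4, 0), (5, 0)]
Fold 1: move[6]->R => LURRRRRRR VALID
Fold 2: move[8]->D => LURRRRRRD VALID
Fold 3: move[5]->U => LURRRURRD VALID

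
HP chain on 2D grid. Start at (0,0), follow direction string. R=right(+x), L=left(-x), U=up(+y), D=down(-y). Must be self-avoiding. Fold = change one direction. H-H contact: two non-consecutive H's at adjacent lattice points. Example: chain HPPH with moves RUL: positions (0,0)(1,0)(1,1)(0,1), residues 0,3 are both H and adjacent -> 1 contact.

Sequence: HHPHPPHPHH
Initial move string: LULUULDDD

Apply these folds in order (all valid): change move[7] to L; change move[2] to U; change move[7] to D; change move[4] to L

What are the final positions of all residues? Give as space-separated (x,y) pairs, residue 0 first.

Answer: (0,0) (-1,0) (-1,1) (-1,2) (-1,3) (-2,3) (-3,3) (-3,2) (-3,1) (-3,0)

Derivation:
Initial moves: LULUULDDD
Fold: move[7]->L => LULUULDLD (positions: [(0, 0), (-1, 0), (-1, 1), (-2, 1), (-2, 2), (-2, 3), (-3, 3), (-3, 2), (-4, 2), (-4, 1)])
Fold: move[2]->U => LUUUULDLD (positions: [(0, 0), (-1, 0), (-1, 1), (-1, 2), (-1, 3), (-1, 4), (-2, 4), (-2, 3), (-3, 3), (-3, 2)])
Fold: move[7]->D => LUUUULDDD (positions: [(0, 0), (-1, 0), (-1, 1), (-1, 2), (-1, 3), (-1, 4), (-2, 4), (-2, 3), (-2, 2), (-2, 1)])
Fold: move[4]->L => LUUULLDDD (positions: [(0, 0), (-1, 0), (-1, 1), (-1, 2), (-1, 3), (-2, 3), (-3, 3), (-3, 2), (-3, 1), (-3, 0)])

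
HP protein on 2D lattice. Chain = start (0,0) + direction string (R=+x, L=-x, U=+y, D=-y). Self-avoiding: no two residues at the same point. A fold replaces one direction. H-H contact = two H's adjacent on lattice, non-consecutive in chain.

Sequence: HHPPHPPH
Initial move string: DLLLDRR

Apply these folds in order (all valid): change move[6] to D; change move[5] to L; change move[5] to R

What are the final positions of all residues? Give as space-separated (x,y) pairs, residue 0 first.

Initial moves: DLLLDRR
Fold: move[6]->D => DLLLDRD (positions: [(0, 0), (0, -1), (-1, -1), (-2, -1), (-3, -1), (-3, -2), (-2, -2), (-2, -3)])
Fold: move[5]->L => DLLLDLD (positions: [(0, 0), (0, -1), (-1, -1), (-2, -1), (-3, -1), (-3, -2), (-4, -2), (-4, -3)])
Fold: move[5]->R => DLLLDRD (positions: [(0, 0), (0, -1), (-1, -1), (-2, -1), (-3, -1), (-3, -2), (-2, -2), (-2, -3)])

Answer: (0,0) (0,-1) (-1,-1) (-2,-1) (-3,-1) (-3,-2) (-2,-2) (-2,-3)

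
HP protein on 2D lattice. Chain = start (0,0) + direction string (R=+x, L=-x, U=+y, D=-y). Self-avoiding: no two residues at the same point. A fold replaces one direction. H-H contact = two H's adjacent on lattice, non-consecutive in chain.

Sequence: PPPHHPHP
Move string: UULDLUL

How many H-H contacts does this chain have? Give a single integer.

Positions: [(0, 0), (0, 1), (0, 2), (-1, 2), (-1, 1), (-2, 1), (-2, 2), (-3, 2)]
H-H contact: residue 3 @(-1,2) - residue 6 @(-2, 2)

Answer: 1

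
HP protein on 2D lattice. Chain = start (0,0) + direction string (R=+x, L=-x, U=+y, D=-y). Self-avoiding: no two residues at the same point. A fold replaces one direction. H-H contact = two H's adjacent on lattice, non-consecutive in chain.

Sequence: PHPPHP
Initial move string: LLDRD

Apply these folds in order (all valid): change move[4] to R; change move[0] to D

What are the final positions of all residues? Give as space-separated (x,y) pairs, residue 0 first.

Initial moves: LLDRD
Fold: move[4]->R => LLDRR (positions: [(0, 0), (-1, 0), (-2, 0), (-2, -1), (-1, -1), (0, -1)])
Fold: move[0]->D => DLDRR (positions: [(0, 0), (0, -1), (-1, -1), (-1, -2), (0, -2), (1, -2)])

Answer: (0,0) (0,-1) (-1,-1) (-1,-2) (0,-2) (1,-2)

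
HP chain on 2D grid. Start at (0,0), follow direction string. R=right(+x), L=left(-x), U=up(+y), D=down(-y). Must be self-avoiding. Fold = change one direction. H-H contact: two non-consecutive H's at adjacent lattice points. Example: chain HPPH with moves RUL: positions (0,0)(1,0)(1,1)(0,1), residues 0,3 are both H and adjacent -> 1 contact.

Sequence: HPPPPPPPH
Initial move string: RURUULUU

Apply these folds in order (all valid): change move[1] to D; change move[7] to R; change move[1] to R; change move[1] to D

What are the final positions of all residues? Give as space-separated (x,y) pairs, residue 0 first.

Answer: (0,0) (1,0) (1,-1) (2,-1) (2,0) (2,1) (1,1) (1,2) (2,2)

Derivation:
Initial moves: RURUULUU
Fold: move[1]->D => RDRUULUU (positions: [(0, 0), (1, 0), (1, -1), (2, -1), (2, 0), (2, 1), (1, 1), (1, 2), (1, 3)])
Fold: move[7]->R => RDRUULUR (positions: [(0, 0), (1, 0), (1, -1), (2, -1), (2, 0), (2, 1), (1, 1), (1, 2), (2, 2)])
Fold: move[1]->R => RRRUULUR (positions: [(0, 0), (1, 0), (2, 0), (3, 0), (3, 1), (3, 2), (2, 2), (2, 3), (3, 3)])
Fold: move[1]->D => RDRUULUR (positions: [(0, 0), (1, 0), (1, -1), (2, -1), (2, 0), (2, 1), (1, 1), (1, 2), (2, 2)])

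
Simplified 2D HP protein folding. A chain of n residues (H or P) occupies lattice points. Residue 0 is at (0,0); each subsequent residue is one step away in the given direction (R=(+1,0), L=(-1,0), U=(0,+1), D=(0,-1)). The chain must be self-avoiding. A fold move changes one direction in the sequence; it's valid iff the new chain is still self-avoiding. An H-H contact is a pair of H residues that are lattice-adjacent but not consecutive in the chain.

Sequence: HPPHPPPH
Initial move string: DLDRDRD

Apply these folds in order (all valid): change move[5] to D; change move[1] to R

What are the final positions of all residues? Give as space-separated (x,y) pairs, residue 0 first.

Initial moves: DLDRDRD
Fold: move[5]->D => DLDRDDD (positions: [(0, 0), (0, -1), (-1, -1), (-1, -2), (0, -2), (0, -3), (0, -4), (0, -5)])
Fold: move[1]->R => DRDRDDD (positions: [(0, 0), (0, -1), (1, -1), (1, -2), (2, -2), (2, -3), (2, -4), (2, -5)])

Answer: (0,0) (0,-1) (1,-1) (1,-2) (2,-2) (2,-3) (2,-4) (2,-5)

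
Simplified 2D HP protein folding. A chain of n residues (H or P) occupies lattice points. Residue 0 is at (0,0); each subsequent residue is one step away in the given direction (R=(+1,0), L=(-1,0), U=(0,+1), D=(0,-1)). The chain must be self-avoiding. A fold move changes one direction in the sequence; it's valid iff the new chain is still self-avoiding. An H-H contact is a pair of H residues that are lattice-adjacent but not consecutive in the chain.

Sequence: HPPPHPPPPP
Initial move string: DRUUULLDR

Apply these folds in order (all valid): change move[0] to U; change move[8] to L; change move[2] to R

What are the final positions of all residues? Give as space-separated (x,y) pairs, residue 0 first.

Initial moves: DRUUULLDR
Fold: move[0]->U => URUUULLDR (positions: [(0, 0), (0, 1), (1, 1), (1, 2), (1, 3), (1, 4), (0, 4), (-1, 4), (-1, 3), (0, 3)])
Fold: move[8]->L => URUUULLDL (positions: [(0, 0), (0, 1), (1, 1), (1, 2), (1, 3), (1, 4), (0, 4), (-1, 4), (-1, 3), (-2, 3)])
Fold: move[2]->R => URRUULLDL (positions: [(0, 0), (0, 1), (1, 1), (2, 1), (2, 2), (2, 3), (1, 3), (0, 3), (0, 2), (-1, 2)])

Answer: (0,0) (0,1) (1,1) (2,1) (2,2) (2,3) (1,3) (0,3) (0,2) (-1,2)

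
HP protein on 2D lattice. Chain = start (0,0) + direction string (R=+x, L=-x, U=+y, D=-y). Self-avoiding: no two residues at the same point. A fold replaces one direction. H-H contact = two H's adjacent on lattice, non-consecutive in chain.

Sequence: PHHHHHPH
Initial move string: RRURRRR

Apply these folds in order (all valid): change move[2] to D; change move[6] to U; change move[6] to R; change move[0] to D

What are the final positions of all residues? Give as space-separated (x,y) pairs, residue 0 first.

Answer: (0,0) (0,-1) (1,-1) (1,-2) (2,-2) (3,-2) (4,-2) (5,-2)

Derivation:
Initial moves: RRURRRR
Fold: move[2]->D => RRDRRRR (positions: [(0, 0), (1, 0), (2, 0), (2, -1), (3, -1), (4, -1), (5, -1), (6, -1)])
Fold: move[6]->U => RRDRRRU (positions: [(0, 0), (1, 0), (2, 0), (2, -1), (3, -1), (4, -1), (5, -1), (5, 0)])
Fold: move[6]->R => RRDRRRR (positions: [(0, 0), (1, 0), (2, 0), (2, -1), (3, -1), (4, -1), (5, -1), (6, -1)])
Fold: move[0]->D => DRDRRRR (positions: [(0, 0), (0, -1), (1, -1), (1, -2), (2, -2), (3, -2), (4, -2), (5, -2)])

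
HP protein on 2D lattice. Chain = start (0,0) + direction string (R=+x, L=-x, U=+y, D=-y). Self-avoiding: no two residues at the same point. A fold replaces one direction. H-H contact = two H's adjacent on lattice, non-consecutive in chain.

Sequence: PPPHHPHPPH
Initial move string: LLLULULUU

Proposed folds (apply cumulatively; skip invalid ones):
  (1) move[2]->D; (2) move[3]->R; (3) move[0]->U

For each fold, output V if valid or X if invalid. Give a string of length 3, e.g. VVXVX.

Initial: LLLULULUU -> [(0, 0), (-1, 0), (-2, 0), (-3, 0), (-3, 1), (-4, 1), (-4, 2), (-5, 2), (-5, 3), (-5, 4)]
Fold 1: move[2]->D => LLDULULUU INVALID (collision), skipped
Fold 2: move[3]->R => LLLRLULUU INVALID (collision), skipped
Fold 3: move[0]->U => ULLULULUU VALID

Answer: XXV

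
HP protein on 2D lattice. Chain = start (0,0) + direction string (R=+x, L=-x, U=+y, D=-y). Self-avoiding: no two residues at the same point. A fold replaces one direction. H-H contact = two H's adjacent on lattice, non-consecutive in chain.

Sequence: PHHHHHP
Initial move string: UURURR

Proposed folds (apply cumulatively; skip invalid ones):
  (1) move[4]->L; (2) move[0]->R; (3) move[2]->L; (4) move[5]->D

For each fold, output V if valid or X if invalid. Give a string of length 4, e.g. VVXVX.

Answer: XVVX

Derivation:
Initial: UURURR -> [(0, 0), (0, 1), (0, 2), (1, 2), (1, 3), (2, 3), (3, 3)]
Fold 1: move[4]->L => UURULR INVALID (collision), skipped
Fold 2: move[0]->R => RURURR VALID
Fold 3: move[2]->L => RULURR VALID
Fold 4: move[5]->D => RULURD INVALID (collision), skipped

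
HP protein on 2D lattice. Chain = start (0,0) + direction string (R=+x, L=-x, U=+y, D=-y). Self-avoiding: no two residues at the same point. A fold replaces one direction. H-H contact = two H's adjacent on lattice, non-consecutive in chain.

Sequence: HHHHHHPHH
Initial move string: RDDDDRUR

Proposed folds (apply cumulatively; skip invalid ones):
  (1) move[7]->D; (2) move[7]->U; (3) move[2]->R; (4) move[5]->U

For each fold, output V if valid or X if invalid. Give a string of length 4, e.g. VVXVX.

Initial: RDDDDRUR -> [(0, 0), (1, 0), (1, -1), (1, -2), (1, -3), (1, -4), (2, -4), (2, -3), (3, -3)]
Fold 1: move[7]->D => RDDDDRUD INVALID (collision), skipped
Fold 2: move[7]->U => RDDDDRUU VALID
Fold 3: move[2]->R => RDRDDRUU VALID
Fold 4: move[5]->U => RDRDDUUU INVALID (collision), skipped

Answer: XVVX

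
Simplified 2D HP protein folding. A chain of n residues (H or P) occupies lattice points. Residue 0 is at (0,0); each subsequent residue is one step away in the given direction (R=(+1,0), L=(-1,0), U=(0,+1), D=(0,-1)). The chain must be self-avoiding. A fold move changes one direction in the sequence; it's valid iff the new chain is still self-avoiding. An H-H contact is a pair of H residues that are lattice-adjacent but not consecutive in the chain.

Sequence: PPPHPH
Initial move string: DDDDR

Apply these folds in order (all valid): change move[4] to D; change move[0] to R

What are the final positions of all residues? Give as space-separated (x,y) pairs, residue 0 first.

Initial moves: DDDDR
Fold: move[4]->D => DDDDD (positions: [(0, 0), (0, -1), (0, -2), (0, -3), (0, -4), (0, -5)])
Fold: move[0]->R => RDDDD (positions: [(0, 0), (1, 0), (1, -1), (1, -2), (1, -3), (1, -4)])

Answer: (0,0) (1,0) (1,-1) (1,-2) (1,-3) (1,-4)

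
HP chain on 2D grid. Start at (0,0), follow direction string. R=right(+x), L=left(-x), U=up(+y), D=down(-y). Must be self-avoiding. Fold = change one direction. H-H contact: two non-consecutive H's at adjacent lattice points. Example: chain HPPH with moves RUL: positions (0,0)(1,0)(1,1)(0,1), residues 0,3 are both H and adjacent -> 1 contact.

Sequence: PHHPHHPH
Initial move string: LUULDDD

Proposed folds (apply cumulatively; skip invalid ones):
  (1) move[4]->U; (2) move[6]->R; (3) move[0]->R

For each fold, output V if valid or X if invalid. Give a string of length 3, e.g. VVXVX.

Answer: XXX

Derivation:
Initial: LUULDDD -> [(0, 0), (-1, 0), (-1, 1), (-1, 2), (-2, 2), (-2, 1), (-2, 0), (-2, -1)]
Fold 1: move[4]->U => LUULUDD INVALID (collision), skipped
Fold 2: move[6]->R => LUULDDR INVALID (collision), skipped
Fold 3: move[0]->R => RUULDDD INVALID (collision), skipped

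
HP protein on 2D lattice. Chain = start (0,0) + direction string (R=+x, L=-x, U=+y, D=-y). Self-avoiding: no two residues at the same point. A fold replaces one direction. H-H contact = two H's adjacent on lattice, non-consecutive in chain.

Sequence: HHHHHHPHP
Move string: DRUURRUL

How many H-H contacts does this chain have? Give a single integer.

Answer: 1

Derivation:
Positions: [(0, 0), (0, -1), (1, -1), (1, 0), (1, 1), (2, 1), (3, 1), (3, 2), (2, 2)]
H-H contact: residue 0 @(0,0) - residue 3 @(1, 0)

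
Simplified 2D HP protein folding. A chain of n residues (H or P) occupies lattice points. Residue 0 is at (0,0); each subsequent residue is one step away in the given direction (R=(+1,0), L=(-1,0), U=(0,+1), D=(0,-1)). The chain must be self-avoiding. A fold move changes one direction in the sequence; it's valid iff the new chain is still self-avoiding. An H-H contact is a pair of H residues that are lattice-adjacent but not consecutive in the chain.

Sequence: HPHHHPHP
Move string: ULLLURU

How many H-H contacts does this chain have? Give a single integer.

Answer: 1

Derivation:
Positions: [(0, 0), (0, 1), (-1, 1), (-2, 1), (-3, 1), (-3, 2), (-2, 2), (-2, 3)]
H-H contact: residue 3 @(-2,1) - residue 6 @(-2, 2)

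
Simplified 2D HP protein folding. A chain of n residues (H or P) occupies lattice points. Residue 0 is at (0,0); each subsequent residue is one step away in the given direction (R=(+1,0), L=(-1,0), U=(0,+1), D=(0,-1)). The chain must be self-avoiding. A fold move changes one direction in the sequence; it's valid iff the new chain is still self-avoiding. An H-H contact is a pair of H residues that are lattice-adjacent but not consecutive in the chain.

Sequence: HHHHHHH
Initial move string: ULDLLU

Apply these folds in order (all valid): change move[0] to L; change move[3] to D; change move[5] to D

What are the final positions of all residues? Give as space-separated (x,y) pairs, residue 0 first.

Answer: (0,0) (-1,0) (-2,0) (-2,-1) (-2,-2) (-3,-2) (-3,-3)

Derivation:
Initial moves: ULDLLU
Fold: move[0]->L => LLDLLU (positions: [(0, 0), (-1, 0), (-2, 0), (-2, -1), (-3, -1), (-4, -1), (-4, 0)])
Fold: move[3]->D => LLDDLU (positions: [(0, 0), (-1, 0), (-2, 0), (-2, -1), (-2, -2), (-3, -2), (-3, -1)])
Fold: move[5]->D => LLDDLD (positions: [(0, 0), (-1, 0), (-2, 0), (-2, -1), (-2, -2), (-3, -2), (-3, -3)])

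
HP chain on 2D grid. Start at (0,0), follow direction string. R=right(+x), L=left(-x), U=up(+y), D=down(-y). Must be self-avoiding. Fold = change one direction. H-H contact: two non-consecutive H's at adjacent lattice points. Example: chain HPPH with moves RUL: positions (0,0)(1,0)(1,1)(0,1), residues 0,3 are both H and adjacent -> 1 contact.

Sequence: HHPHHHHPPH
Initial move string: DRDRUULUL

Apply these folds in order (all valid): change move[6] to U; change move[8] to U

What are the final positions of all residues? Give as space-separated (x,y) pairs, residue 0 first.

Answer: (0,0) (0,-1) (1,-1) (1,-2) (2,-2) (2,-1) (2,0) (2,1) (2,2) (2,3)

Derivation:
Initial moves: DRDRUULUL
Fold: move[6]->U => DRDRUUUUL (positions: [(0, 0), (0, -1), (1, -1), (1, -2), (2, -2), (2, -1), (2, 0), (2, 1), (2, 2), (1, 2)])
Fold: move[8]->U => DRDRUUUUU (positions: [(0, 0), (0, -1), (1, -1), (1, -2), (2, -2), (2, -1), (2, 0), (2, 1), (2, 2), (2, 3)])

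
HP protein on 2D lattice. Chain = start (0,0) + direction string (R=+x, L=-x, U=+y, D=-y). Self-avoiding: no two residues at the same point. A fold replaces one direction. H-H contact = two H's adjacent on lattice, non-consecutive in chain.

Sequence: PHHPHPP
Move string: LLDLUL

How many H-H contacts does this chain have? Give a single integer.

Answer: 0

Derivation:
Positions: [(0, 0), (-1, 0), (-2, 0), (-2, -1), (-3, -1), (-3, 0), (-4, 0)]
No H-H contacts found.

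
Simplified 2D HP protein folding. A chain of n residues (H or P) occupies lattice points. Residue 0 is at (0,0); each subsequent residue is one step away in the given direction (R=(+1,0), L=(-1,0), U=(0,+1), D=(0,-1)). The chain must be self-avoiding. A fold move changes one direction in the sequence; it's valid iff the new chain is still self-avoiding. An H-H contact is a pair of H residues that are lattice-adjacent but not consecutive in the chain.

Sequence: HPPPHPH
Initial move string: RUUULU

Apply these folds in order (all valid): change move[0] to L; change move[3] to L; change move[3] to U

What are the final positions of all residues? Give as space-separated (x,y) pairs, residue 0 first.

Initial moves: RUUULU
Fold: move[0]->L => LUUULU (positions: [(0, 0), (-1, 0), (-1, 1), (-1, 2), (-1, 3), (-2, 3), (-2, 4)])
Fold: move[3]->L => LUULLU (positions: [(0, 0), (-1, 0), (-1, 1), (-1, 2), (-2, 2), (-3, 2), (-3, 3)])
Fold: move[3]->U => LUUULU (positions: [(0, 0), (-1, 0), (-1, 1), (-1, 2), (-1, 3), (-2, 3), (-2, 4)])

Answer: (0,0) (-1,0) (-1,1) (-1,2) (-1,3) (-2,3) (-2,4)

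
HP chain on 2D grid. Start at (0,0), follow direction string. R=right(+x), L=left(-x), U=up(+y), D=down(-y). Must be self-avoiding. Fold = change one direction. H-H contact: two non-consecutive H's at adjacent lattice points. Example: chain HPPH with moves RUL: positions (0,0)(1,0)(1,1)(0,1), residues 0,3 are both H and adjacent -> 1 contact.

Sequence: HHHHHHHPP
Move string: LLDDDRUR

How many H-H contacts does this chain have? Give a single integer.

Answer: 0

Derivation:
Positions: [(0, 0), (-1, 0), (-2, 0), (-2, -1), (-2, -2), (-2, -3), (-1, -3), (-1, -2), (0, -2)]
No H-H contacts found.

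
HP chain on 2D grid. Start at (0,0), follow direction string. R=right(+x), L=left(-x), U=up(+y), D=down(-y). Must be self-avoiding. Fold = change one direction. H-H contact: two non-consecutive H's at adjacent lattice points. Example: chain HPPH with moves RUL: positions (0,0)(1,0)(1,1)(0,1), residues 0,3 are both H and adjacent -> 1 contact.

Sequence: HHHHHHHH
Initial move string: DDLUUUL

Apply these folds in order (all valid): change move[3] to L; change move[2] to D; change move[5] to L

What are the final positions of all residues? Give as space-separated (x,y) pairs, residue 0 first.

Answer: (0,0) (0,-1) (0,-2) (0,-3) (-1,-3) (-1,-2) (-2,-2) (-3,-2)

Derivation:
Initial moves: DDLUUUL
Fold: move[3]->L => DDLLUUL (positions: [(0, 0), (0, -1), (0, -2), (-1, -2), (-2, -2), (-2, -1), (-2, 0), (-3, 0)])
Fold: move[2]->D => DDDLUUL (positions: [(0, 0), (0, -1), (0, -2), (0, -3), (-1, -3), (-1, -2), (-1, -1), (-2, -1)])
Fold: move[5]->L => DDDLULL (positions: [(0, 0), (0, -1), (0, -2), (0, -3), (-1, -3), (-1, -2), (-2, -2), (-3, -2)])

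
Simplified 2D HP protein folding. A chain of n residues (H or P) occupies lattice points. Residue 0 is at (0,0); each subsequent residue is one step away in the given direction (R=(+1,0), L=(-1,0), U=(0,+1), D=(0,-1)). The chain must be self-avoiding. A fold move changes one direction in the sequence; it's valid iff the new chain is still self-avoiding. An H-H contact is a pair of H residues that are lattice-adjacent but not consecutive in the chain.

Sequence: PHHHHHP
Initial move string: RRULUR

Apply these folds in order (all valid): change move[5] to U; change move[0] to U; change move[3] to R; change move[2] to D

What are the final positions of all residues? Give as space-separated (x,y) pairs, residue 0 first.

Initial moves: RRULUR
Fold: move[5]->U => RRULUU (positions: [(0, 0), (1, 0), (2, 0), (2, 1), (1, 1), (1, 2), (1, 3)])
Fold: move[0]->U => URULUU (positions: [(0, 0), (0, 1), (1, 1), (1, 2), (0, 2), (0, 3), (0, 4)])
Fold: move[3]->R => URURUU (positions: [(0, 0), (0, 1), (1, 1), (1, 2), (2, 2), (2, 3), (2, 4)])
Fold: move[2]->D => URDRUU (positions: [(0, 0), (0, 1), (1, 1), (1, 0), (2, 0), (2, 1), (2, 2)])

Answer: (0,0) (0,1) (1,1) (1,0) (2,0) (2,1) (2,2)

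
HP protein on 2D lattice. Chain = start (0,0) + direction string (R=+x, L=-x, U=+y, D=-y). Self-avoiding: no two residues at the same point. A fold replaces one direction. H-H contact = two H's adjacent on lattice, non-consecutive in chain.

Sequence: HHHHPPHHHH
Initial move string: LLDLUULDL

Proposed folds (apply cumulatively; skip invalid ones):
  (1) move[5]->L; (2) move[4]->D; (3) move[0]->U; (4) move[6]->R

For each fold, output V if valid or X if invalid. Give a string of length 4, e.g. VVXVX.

Answer: VVVX

Derivation:
Initial: LLDLUULDL -> [(0, 0), (-1, 0), (-2, 0), (-2, -1), (-3, -1), (-3, 0), (-3, 1), (-4, 1), (-4, 0), (-5, 0)]
Fold 1: move[5]->L => LLDLULLDL VALID
Fold 2: move[4]->D => LLDLDLLDL VALID
Fold 3: move[0]->U => ULDLDLLDL VALID
Fold 4: move[6]->R => ULDLDLRDL INVALID (collision), skipped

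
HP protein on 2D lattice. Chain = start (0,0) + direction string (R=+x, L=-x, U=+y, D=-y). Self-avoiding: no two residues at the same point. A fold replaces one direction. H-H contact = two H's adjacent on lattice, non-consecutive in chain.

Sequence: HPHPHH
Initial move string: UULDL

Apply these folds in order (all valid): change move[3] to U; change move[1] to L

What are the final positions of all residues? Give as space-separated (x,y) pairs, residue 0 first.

Initial moves: UULDL
Fold: move[3]->U => UULUL (positions: [(0, 0), (0, 1), (0, 2), (-1, 2), (-1, 3), (-2, 3)])
Fold: move[1]->L => ULLUL (positions: [(0, 0), (0, 1), (-1, 1), (-2, 1), (-2, 2), (-3, 2)])

Answer: (0,0) (0,1) (-1,1) (-2,1) (-2,2) (-3,2)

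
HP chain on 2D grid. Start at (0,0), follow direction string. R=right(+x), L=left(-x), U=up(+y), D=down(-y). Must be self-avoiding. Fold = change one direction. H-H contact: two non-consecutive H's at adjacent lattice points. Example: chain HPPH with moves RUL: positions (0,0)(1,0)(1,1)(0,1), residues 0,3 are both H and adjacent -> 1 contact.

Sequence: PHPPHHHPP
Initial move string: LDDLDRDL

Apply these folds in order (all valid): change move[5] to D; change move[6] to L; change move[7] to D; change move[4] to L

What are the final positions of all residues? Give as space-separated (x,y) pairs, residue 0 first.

Initial moves: LDDLDRDL
Fold: move[5]->D => LDDLDDDL (positions: [(0, 0), (-1, 0), (-1, -1), (-1, -2), (-2, -2), (-2, -3), (-2, -4), (-2, -5), (-3, -5)])
Fold: move[6]->L => LDDLDDLL (positions: [(0, 0), (-1, 0), (-1, -1), (-1, -2), (-2, -2), (-2, -3), (-2, -4), (-3, -4), (-4, -4)])
Fold: move[7]->D => LDDLDDLD (positions: [(0, 0), (-1, 0), (-1, -1), (-1, -2), (-2, -2), (-2, -3), (-2, -4), (-3, -4), (-3, -5)])
Fold: move[4]->L => LDDLLDLD (positions: [(0, 0), (-1, 0), (-1, -1), (-1, -2), (-2, -2), (-3, -2), (-3, -3), (-4, -3), (-4, -4)])

Answer: (0,0) (-1,0) (-1,-1) (-1,-2) (-2,-2) (-3,-2) (-3,-3) (-4,-3) (-4,-4)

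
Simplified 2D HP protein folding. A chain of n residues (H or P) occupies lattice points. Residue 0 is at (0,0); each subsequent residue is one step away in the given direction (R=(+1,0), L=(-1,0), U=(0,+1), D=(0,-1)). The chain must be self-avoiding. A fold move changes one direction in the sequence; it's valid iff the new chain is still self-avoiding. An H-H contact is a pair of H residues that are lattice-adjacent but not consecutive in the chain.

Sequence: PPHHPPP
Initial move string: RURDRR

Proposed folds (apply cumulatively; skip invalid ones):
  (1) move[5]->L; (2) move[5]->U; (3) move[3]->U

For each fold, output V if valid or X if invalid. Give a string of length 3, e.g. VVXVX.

Answer: XVV

Derivation:
Initial: RURDRR -> [(0, 0), (1, 0), (1, 1), (2, 1), (2, 0), (3, 0), (4, 0)]
Fold 1: move[5]->L => RURDRL INVALID (collision), skipped
Fold 2: move[5]->U => RURDRU VALID
Fold 3: move[3]->U => RURURU VALID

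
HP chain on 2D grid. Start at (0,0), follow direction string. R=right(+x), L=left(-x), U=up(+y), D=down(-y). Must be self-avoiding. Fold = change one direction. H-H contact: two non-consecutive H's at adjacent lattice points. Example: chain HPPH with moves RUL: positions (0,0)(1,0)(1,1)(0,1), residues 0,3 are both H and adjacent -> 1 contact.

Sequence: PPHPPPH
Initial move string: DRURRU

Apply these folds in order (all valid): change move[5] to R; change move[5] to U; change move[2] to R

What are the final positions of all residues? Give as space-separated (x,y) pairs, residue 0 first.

Answer: (0,0) (0,-1) (1,-1) (2,-1) (3,-1) (4,-1) (4,0)

Derivation:
Initial moves: DRURRU
Fold: move[5]->R => DRURRR (positions: [(0, 0), (0, -1), (1, -1), (1, 0), (2, 0), (3, 0), (4, 0)])
Fold: move[5]->U => DRURRU (positions: [(0, 0), (0, -1), (1, -1), (1, 0), (2, 0), (3, 0), (3, 1)])
Fold: move[2]->R => DRRRRU (positions: [(0, 0), (0, -1), (1, -1), (2, -1), (3, -1), (4, -1), (4, 0)])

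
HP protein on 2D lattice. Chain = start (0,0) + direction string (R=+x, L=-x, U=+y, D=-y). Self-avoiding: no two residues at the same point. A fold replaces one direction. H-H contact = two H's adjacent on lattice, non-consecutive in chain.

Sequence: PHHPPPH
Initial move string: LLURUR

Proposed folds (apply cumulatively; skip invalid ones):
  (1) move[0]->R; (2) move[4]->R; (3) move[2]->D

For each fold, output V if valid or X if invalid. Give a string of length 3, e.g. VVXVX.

Answer: XVV

Derivation:
Initial: LLURUR -> [(0, 0), (-1, 0), (-2, 0), (-2, 1), (-1, 1), (-1, 2), (0, 2)]
Fold 1: move[0]->R => RLURUR INVALID (collision), skipped
Fold 2: move[4]->R => LLURRR VALID
Fold 3: move[2]->D => LLDRRR VALID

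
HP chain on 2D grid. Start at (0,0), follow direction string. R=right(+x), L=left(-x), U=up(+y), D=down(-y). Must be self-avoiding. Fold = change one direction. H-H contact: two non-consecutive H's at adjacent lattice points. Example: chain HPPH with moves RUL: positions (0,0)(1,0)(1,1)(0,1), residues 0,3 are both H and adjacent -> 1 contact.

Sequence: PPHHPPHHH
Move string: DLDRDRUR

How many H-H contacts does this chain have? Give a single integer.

Positions: [(0, 0), (0, -1), (-1, -1), (-1, -2), (0, -2), (0, -3), (1, -3), (1, -2), (2, -2)]
No H-H contacts found.

Answer: 0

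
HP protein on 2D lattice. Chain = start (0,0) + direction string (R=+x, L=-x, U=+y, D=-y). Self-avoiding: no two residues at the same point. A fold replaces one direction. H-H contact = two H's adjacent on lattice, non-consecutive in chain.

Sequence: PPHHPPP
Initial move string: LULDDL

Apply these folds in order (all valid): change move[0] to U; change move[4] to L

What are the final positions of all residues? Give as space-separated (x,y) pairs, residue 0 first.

Answer: (0,0) (0,1) (0,2) (-1,2) (-1,1) (-2,1) (-3,1)

Derivation:
Initial moves: LULDDL
Fold: move[0]->U => UULDDL (positions: [(0, 0), (0, 1), (0, 2), (-1, 2), (-1, 1), (-1, 0), (-2, 0)])
Fold: move[4]->L => UULDLL (positions: [(0, 0), (0, 1), (0, 2), (-1, 2), (-1, 1), (-2, 1), (-3, 1)])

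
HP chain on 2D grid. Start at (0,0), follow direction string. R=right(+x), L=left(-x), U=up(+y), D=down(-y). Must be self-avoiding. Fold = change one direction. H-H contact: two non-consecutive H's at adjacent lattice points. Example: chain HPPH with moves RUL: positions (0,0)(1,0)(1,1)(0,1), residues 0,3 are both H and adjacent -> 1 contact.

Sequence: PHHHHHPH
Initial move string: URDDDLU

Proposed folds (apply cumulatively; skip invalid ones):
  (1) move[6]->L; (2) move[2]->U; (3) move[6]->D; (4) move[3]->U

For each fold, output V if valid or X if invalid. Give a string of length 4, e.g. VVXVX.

Initial: URDDDLU -> [(0, 0), (0, 1), (1, 1), (1, 0), (1, -1), (1, -2), (0, -2), (0, -1)]
Fold 1: move[6]->L => URDDDLL VALID
Fold 2: move[2]->U => URUDDLL INVALID (collision), skipped
Fold 3: move[6]->D => URDDDLD VALID
Fold 4: move[3]->U => URDUDLD INVALID (collision), skipped

Answer: VXVX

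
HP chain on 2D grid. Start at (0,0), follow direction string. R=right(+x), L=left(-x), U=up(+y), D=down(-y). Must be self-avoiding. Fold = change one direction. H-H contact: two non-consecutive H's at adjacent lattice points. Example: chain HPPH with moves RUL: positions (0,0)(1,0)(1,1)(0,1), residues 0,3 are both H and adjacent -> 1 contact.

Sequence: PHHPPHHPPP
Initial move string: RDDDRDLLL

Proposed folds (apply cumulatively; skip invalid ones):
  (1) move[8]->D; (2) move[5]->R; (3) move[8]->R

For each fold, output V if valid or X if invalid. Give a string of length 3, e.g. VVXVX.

Initial: RDDDRDLLL -> [(0, 0), (1, 0), (1, -1), (1, -2), (1, -3), (2, -3), (2, -4), (1, -4), (0, -4), (-1, -4)]
Fold 1: move[8]->D => RDDDRDLLD VALID
Fold 2: move[5]->R => RDDDRRLLD INVALID (collision), skipped
Fold 3: move[8]->R => RDDDRDLLR INVALID (collision), skipped

Answer: VXX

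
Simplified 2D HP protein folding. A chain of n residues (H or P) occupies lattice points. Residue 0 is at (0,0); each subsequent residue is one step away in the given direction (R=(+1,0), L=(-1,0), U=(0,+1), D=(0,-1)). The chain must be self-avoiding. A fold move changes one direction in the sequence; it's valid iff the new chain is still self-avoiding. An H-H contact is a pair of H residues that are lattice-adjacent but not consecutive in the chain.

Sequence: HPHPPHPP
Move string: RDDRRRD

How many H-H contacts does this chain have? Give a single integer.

Answer: 0

Derivation:
Positions: [(0, 0), (1, 0), (1, -1), (1, -2), (2, -2), (3, -2), (4, -2), (4, -3)]
No H-H contacts found.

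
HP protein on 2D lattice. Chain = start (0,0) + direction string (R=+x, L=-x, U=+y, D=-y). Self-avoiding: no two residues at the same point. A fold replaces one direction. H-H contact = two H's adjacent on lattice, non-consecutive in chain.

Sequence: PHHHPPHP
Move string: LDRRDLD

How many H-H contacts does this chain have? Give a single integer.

Positions: [(0, 0), (-1, 0), (-1, -1), (0, -1), (1, -1), (1, -2), (0, -2), (0, -3)]
H-H contact: residue 3 @(0,-1) - residue 6 @(0, -2)

Answer: 1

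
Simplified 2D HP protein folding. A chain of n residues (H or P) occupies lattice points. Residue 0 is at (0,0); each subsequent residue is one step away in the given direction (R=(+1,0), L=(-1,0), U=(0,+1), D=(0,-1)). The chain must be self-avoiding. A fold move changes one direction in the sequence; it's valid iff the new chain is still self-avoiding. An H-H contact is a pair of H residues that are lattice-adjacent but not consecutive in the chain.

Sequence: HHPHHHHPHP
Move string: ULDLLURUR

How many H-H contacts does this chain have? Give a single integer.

Positions: [(0, 0), (0, 1), (-1, 1), (-1, 0), (-2, 0), (-3, 0), (-3, 1), (-2, 1), (-2, 2), (-1, 2)]
H-H contact: residue 0 @(0,0) - residue 3 @(-1, 0)

Answer: 1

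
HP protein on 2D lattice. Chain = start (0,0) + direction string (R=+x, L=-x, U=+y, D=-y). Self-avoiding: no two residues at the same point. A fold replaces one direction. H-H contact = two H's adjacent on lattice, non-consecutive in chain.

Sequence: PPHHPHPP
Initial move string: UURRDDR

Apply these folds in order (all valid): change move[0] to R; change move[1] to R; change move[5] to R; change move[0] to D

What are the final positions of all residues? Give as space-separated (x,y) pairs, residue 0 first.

Answer: (0,0) (0,-1) (1,-1) (2,-1) (3,-1) (3,-2) (4,-2) (5,-2)

Derivation:
Initial moves: UURRDDR
Fold: move[0]->R => RURRDDR (positions: [(0, 0), (1, 0), (1, 1), (2, 1), (3, 1), (3, 0), (3, -1), (4, -1)])
Fold: move[1]->R => RRRRDDR (positions: [(0, 0), (1, 0), (2, 0), (3, 0), (4, 0), (4, -1), (4, -2), (5, -2)])
Fold: move[5]->R => RRRRDRR (positions: [(0, 0), (1, 0), (2, 0), (3, 0), (4, 0), (4, -1), (5, -1), (6, -1)])
Fold: move[0]->D => DRRRDRR (positions: [(0, 0), (0, -1), (1, -1), (2, -1), (3, -1), (3, -2), (4, -2), (5, -2)])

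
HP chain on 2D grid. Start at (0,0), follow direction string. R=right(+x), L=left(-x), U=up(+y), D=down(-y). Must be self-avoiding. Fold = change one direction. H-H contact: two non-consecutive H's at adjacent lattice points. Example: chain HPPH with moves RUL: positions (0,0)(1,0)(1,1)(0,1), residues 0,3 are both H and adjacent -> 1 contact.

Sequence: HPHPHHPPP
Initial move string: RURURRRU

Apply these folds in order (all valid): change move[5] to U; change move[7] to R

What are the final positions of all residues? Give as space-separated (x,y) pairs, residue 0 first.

Answer: (0,0) (1,0) (1,1) (2,1) (2,2) (3,2) (3,3) (4,3) (5,3)

Derivation:
Initial moves: RURURRRU
Fold: move[5]->U => RURURURU (positions: [(0, 0), (1, 0), (1, 1), (2, 1), (2, 2), (3, 2), (3, 3), (4, 3), (4, 4)])
Fold: move[7]->R => RURURURR (positions: [(0, 0), (1, 0), (1, 1), (2, 1), (2, 2), (3, 2), (3, 3), (4, 3), (5, 3)])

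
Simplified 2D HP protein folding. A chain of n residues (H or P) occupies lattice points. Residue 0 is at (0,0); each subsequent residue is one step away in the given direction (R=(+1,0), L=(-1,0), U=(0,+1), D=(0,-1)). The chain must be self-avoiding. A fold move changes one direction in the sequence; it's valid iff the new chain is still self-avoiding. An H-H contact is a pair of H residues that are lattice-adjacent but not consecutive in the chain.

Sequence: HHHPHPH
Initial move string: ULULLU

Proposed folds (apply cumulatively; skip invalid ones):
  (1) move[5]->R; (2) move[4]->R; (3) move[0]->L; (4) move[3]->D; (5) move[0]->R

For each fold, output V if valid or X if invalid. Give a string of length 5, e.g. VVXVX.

Answer: XXVXX

Derivation:
Initial: ULULLU -> [(0, 0), (0, 1), (-1, 1), (-1, 2), (-2, 2), (-3, 2), (-3, 3)]
Fold 1: move[5]->R => ULULLR INVALID (collision), skipped
Fold 2: move[4]->R => ULULRU INVALID (collision), skipped
Fold 3: move[0]->L => LLULLU VALID
Fold 4: move[3]->D => LLUDLU INVALID (collision), skipped
Fold 5: move[0]->R => RLULLU INVALID (collision), skipped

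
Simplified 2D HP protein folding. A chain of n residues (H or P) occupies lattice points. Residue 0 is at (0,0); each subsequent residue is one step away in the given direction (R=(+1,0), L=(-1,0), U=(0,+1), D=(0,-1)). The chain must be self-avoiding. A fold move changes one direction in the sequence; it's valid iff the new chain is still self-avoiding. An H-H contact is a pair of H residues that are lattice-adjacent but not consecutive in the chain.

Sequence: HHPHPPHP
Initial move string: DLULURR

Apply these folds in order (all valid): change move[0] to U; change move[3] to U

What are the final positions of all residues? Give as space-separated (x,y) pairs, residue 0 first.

Initial moves: DLULURR
Fold: move[0]->U => ULULURR (positions: [(0, 0), (0, 1), (-1, 1), (-1, 2), (-2, 2), (-2, 3), (-1, 3), (0, 3)])
Fold: move[3]->U => ULUUURR (positions: [(0, 0), (0, 1), (-1, 1), (-1, 2), (-1, 3), (-1, 4), (0, 4), (1, 4)])

Answer: (0,0) (0,1) (-1,1) (-1,2) (-1,3) (-1,4) (0,4) (1,4)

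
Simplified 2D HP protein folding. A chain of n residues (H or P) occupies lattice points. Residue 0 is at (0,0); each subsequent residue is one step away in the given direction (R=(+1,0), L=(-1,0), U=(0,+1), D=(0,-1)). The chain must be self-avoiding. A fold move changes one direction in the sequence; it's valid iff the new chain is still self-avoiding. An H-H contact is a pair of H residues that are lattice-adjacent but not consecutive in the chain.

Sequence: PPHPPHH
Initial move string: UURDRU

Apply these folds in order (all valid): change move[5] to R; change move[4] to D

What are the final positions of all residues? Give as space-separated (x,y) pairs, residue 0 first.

Answer: (0,0) (0,1) (0,2) (1,2) (1,1) (1,0) (2,0)

Derivation:
Initial moves: UURDRU
Fold: move[5]->R => UURDRR (positions: [(0, 0), (0, 1), (0, 2), (1, 2), (1, 1), (2, 1), (3, 1)])
Fold: move[4]->D => UURDDR (positions: [(0, 0), (0, 1), (0, 2), (1, 2), (1, 1), (1, 0), (2, 0)])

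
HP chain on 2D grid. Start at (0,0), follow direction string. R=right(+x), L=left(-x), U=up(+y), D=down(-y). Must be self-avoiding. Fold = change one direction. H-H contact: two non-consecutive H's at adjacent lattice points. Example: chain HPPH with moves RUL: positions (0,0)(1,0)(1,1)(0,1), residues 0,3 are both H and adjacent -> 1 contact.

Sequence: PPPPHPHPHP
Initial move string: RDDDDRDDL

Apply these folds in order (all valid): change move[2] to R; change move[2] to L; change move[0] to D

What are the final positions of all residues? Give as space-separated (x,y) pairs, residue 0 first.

Initial moves: RDDDDRDDL
Fold: move[2]->R => RDRDDRDDL (positions: [(0, 0), (1, 0), (1, -1), (2, -1), (2, -2), (2, -3), (3, -3), (3, -4), (3, -5), (2, -5)])
Fold: move[2]->L => RDLDDRDDL (positions: [(0, 0), (1, 0), (1, -1), (0, -1), (0, -2), (0, -3), (1, -3), (1, -4), (1, -5), (0, -5)])
Fold: move[0]->D => DDLDDRDDL (positions: [(0, 0), (0, -1), (0, -2), (-1, -2), (-1, -3), (-1, -4), (0, -4), (0, -5), (0, -6), (-1, -6)])

Answer: (0,0) (0,-1) (0,-2) (-1,-2) (-1,-3) (-1,-4) (0,-4) (0,-5) (0,-6) (-1,-6)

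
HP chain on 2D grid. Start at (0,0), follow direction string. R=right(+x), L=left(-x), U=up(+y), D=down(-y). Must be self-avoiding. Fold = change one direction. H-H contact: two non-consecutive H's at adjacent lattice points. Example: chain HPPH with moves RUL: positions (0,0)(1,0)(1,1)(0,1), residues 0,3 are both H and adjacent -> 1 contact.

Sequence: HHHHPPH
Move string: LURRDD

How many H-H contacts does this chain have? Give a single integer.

Answer: 1

Derivation:
Positions: [(0, 0), (-1, 0), (-1, 1), (0, 1), (1, 1), (1, 0), (1, -1)]
H-H contact: residue 0 @(0,0) - residue 3 @(0, 1)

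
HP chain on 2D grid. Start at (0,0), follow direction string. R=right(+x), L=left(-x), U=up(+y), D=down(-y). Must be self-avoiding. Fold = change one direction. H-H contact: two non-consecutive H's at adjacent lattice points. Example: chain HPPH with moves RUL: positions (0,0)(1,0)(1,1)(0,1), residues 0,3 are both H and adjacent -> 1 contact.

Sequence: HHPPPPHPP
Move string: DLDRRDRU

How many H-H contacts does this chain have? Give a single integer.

Positions: [(0, 0), (0, -1), (-1, -1), (-1, -2), (0, -2), (1, -2), (1, -3), (2, -3), (2, -2)]
No H-H contacts found.

Answer: 0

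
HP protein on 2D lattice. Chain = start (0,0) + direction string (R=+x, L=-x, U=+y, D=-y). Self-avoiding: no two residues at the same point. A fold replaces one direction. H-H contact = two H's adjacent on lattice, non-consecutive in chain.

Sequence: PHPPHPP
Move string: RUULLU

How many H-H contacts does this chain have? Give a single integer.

Positions: [(0, 0), (1, 0), (1, 1), (1, 2), (0, 2), (-1, 2), (-1, 3)]
No H-H contacts found.

Answer: 0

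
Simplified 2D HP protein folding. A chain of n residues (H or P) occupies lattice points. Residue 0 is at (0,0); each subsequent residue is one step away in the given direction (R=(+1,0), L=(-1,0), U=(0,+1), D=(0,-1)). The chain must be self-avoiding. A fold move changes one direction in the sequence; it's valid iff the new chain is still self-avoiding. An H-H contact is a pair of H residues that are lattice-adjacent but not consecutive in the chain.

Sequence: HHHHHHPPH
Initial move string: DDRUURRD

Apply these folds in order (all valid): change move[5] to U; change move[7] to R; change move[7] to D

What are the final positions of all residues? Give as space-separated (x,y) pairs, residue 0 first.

Initial moves: DDRUURRD
Fold: move[5]->U => DDRUUURD (positions: [(0, 0), (0, -1), (0, -2), (1, -2), (1, -1), (1, 0), (1, 1), (2, 1), (2, 0)])
Fold: move[7]->R => DDRUUURR (positions: [(0, 0), (0, -1), (0, -2), (1, -2), (1, -1), (1, 0), (1, 1), (2, 1), (3, 1)])
Fold: move[7]->D => DDRUUURD (positions: [(0, 0), (0, -1), (0, -2), (1, -2), (1, -1), (1, 0), (1, 1), (2, 1), (2, 0)])

Answer: (0,0) (0,-1) (0,-2) (1,-2) (1,-1) (1,0) (1,1) (2,1) (2,0)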